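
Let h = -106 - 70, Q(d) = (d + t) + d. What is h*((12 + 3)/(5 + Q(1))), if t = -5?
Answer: -1320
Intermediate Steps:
Q(d) = -5 + 2*d (Q(d) = (d - 5) + d = (-5 + d) + d = -5 + 2*d)
h = -176
h*((12 + 3)/(5 + Q(1))) = -176*(12 + 3)/(5 + (-5 + 2*1)) = -2640/(5 + (-5 + 2)) = -2640/(5 - 3) = -2640/2 = -176*15/2 = -1320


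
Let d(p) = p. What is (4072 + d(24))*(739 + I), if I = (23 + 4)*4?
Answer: 3469312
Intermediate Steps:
I = 108 (I = 27*4 = 108)
(4072 + d(24))*(739 + I) = (4072 + 24)*(739 + 108) = 4096*847 = 3469312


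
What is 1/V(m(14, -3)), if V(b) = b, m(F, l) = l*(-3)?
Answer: 1/9 ≈ 0.11111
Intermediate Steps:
m(F, l) = -3*l
1/V(m(14, -3)) = 1/(-3*(-3)) = 1/9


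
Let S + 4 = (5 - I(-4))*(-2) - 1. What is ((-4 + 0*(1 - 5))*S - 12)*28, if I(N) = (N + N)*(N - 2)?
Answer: -9408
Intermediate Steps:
I(N) = 2*N*(-2 + N) (I(N) = (2*N)*(-2 + N) = 2*N*(-2 + N))
S = 81 (S = -4 + ((5 - 2*(-4)*(-2 - 4))*(-2) - 1) = -4 + ((5 - 2*(-4)*(-6))*(-2) - 1) = -4 + ((5 - 1*48)*(-2) - 1) = -4 + ((5 - 48)*(-2) - 1) = -4 + (-43*(-2) - 1) = -4 + (86 - 1) = -4 + 85 = 81)
((-4 + 0*(1 - 5))*S - 12)*28 = ((-4 + 0*(1 - 5))*81 - 12)*28 = ((-4 + 0*(-4))*81 - 12)*28 = ((-4 + 0)*81 - 12)*28 = (-4*81 - 12)*28 = (-324 - 12)*28 = -336*28 = -9408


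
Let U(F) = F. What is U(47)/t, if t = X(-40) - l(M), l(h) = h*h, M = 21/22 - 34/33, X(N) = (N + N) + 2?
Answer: -204732/339793 ≈ -0.60252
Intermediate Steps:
X(N) = 2 + 2*N (X(N) = 2*N + 2 = 2 + 2*N)
M = -5/66 (M = 21*(1/22) - 34*1/33 = 21/22 - 34/33 = -5/66 ≈ -0.075758)
l(h) = h²
t = -339793/4356 (t = (2 + 2*(-40)) - (-5/66)² = (2 - 80) - 1*25/4356 = -78 - 25/4356 = -339793/4356 ≈ -78.006)
U(47)/t = 47/(-339793/4356) = 47*(-4356/339793) = -204732/339793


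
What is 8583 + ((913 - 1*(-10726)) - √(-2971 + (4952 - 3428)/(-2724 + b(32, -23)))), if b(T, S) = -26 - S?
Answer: 20222 - I*√272815847/303 ≈ 20222.0 - 54.512*I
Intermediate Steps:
8583 + ((913 - 1*(-10726)) - √(-2971 + (4952 - 3428)/(-2724 + b(32, -23)))) = 8583 + ((913 - 1*(-10726)) - √(-2971 + (4952 - 3428)/(-2724 + (-26 - 1*(-23))))) = 8583 + ((913 + 10726) - √(-2971 + 1524/(-2724 + (-26 + 23)))) = 8583 + (11639 - √(-2971 + 1524/(-2724 - 3))) = 8583 + (11639 - √(-2971 + 1524/(-2727))) = 8583 + (11639 - √(-2971 + 1524*(-1/2727))) = 8583 + (11639 - √(-2971 - 508/909)) = 8583 + (11639 - √(-2701147/909)) = 8583 + (11639 - I*√272815847/303) = 20222 - I*√272815847/303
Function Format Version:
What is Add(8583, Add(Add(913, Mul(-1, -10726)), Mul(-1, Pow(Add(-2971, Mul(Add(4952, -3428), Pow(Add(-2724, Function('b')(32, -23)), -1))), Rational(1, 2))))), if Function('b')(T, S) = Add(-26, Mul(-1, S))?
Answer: Add(20222, Mul(Rational(-1, 303), I, Pow(272815847, Rational(1, 2)))) ≈ Add(20222., Mul(-54.512, I))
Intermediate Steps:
Add(8583, Add(Add(913, Mul(-1, -10726)), Mul(-1, Pow(Add(-2971, Mul(Add(4952, -3428), Pow(Add(-2724, Function('b')(32, -23)), -1))), Rational(1, 2))))) = Add(8583, Add(Add(913, Mul(-1, -10726)), Mul(-1, Pow(Add(-2971, Mul(Add(4952, -3428), Pow(Add(-2724, Add(-26, Mul(-1, -23))), -1))), Rational(1, 2))))) = Add(8583, Add(Add(913, 10726), Mul(-1, Pow(Add(-2971, Mul(1524, Pow(Add(-2724, Add(-26, 23)), -1))), Rational(1, 2))))) = Add(8583, Add(11639, Mul(-1, Pow(Add(-2971, Mul(1524, Pow(Add(-2724, -3), -1))), Rational(1, 2))))) = Add(8583, Add(11639, Mul(-1, Pow(Add(-2971, Mul(1524, Pow(-2727, -1))), Rational(1, 2))))) = Add(8583, Add(11639, Mul(-1, Pow(Add(-2971, Mul(1524, Rational(-1, 2727))), Rational(1, 2))))) = Add(8583, Add(11639, Mul(-1, Pow(Add(-2971, Rational(-508, 909)), Rational(1, 2))))) = Add(8583, Add(11639, Mul(-1, Pow(Rational(-2701147, 909), Rational(1, 2))))) = Add(8583, Add(11639, Mul(-1, Mul(Rational(1, 303), I, Pow(272815847, Rational(1, 2)))))) = Add(8583, Add(11639, Mul(Rational(-1, 303), I, Pow(272815847, Rational(1, 2))))) = Add(20222, Mul(Rational(-1, 303), I, Pow(272815847, Rational(1, 2))))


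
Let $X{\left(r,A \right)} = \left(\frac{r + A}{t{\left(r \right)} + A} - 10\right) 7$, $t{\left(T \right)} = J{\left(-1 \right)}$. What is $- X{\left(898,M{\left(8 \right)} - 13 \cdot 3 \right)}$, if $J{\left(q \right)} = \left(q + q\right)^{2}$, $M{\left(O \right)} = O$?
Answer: $\frac{2653}{9} \approx 294.78$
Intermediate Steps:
$J{\left(q \right)} = 4 q^{2}$ ($J{\left(q \right)} = \left(2 q\right)^{2} = 4 q^{2}$)
$t{\left(T \right)} = 4$ ($t{\left(T \right)} = 4 \left(-1\right)^{2} = 4 \cdot 1 = 4$)
$X{\left(r,A \right)} = -70 + \frac{7 \left(A + r\right)}{4 + A}$ ($X{\left(r,A \right)} = \left(\frac{r + A}{4 + A} - 10\right) 7 = \left(\frac{A + r}{4 + A} - 10\right) 7 = \left(-10 + \frac{A + r}{4 + A}\right) 7 = -70 + \frac{7 \left(A + r\right)}{4 + A}$)
$- X{\left(898,M{\left(8 \right)} - 13 \cdot 3 \right)} = - \frac{7 \left(-40 + 898 - 9 \left(8 - 13 \cdot 3\right)\right)}{4 + \left(8 - 13 \cdot 3\right)} = - \frac{7 \left(-40 + 898 - 9 \left(8 - 39\right)\right)}{4 + \left(8 - 39\right)} = - \frac{7 \left(-40 + 898 - -279\right)}{4 - 31} = - \frac{7 \left(-40 + 898 + 279\right)}{-27} = - \frac{7 \left(-1\right) 1137}{27} = \left(-1\right) \left(- \frac{2653}{9}\right) = \frac{2653}{9}$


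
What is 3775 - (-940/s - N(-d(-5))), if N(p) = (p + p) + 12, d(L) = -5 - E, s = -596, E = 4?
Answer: 566710/149 ≈ 3803.4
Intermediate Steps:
d(L) = -9 (d(L) = -5 - 1*4 = -5 - 4 = -9)
N(p) = 12 + 2*p (N(p) = 2*p + 12 = 12 + 2*p)
3775 - (-940/s - N(-d(-5))) = 3775 - (-940/(-596) - (12 + 2*(-1*(-9)))) = 3775 - (-940*(-1/596) - (12 + 2*9)) = 3775 - (235/149 - (12 + 18)) = 3775 - (235/149 - 1*30) = 3775 - (235/149 - 30) = 3775 - 1*(-4235/149) = 3775 + 4235/149 = 566710/149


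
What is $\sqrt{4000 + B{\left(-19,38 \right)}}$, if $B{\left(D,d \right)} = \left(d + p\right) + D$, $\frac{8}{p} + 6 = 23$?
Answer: $\frac{\sqrt{1161627}}{17} \approx 63.399$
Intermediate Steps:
$p = \frac{8}{17}$ ($p = \frac{8}{-6 + 23} = \frac{8}{17} \approx 0.47059$)
$B{\left(D,d \right)} = \frac{8}{17} + D + d$ ($B{\left(D,d \right)} = \left(d + \frac{8}{17}\right) + D = \left(\frac{8}{17} + d\right) + D = \frac{8}{17} + D + d$)
$\sqrt{4000 + B{\left(-19,38 \right)}} = \sqrt{4000 + \left(\frac{8}{17} - 19 + 38\right)} = \sqrt{4000 + \frac{331}{17}} = \sqrt{\frac{68331}{17}} = \frac{\sqrt{1161627}}{17}$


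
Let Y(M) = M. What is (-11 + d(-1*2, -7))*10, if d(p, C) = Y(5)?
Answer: -60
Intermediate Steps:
d(p, C) = 5
(-11 + d(-1*2, -7))*10 = (-11 + 5)*10 = -6*10 = -60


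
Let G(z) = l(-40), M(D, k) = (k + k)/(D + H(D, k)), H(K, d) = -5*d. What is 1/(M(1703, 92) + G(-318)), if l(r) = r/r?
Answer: 1243/1427 ≈ 0.87106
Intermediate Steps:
M(D, k) = 2*k/(D - 5*k) (M(D, k) = (k + k)/(D - 5*k) = (2*k)/(D - 5*k) = 2*k/(D - 5*k))
l(r) = 1
G(z) = 1
1/(M(1703, 92) + G(-318)) = 1/(2*92/(1703 - 5*92) + 1) = 1/(2*92/(1703 - 460) + 1) = 1/(2*92/1243 + 1) = 1/(2*92*(1/1243) + 1) = 1/(184/1243 + 1) = 1/(1427/1243) = 1243/1427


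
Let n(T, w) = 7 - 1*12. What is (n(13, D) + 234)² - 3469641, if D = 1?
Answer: -3417200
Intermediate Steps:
n(T, w) = -5 (n(T, w) = 7 - 12 = -5)
(n(13, D) + 234)² - 3469641 = (-5 + 234)² - 3469641 = 229² - 3469641 = 52441 - 3469641 = -3417200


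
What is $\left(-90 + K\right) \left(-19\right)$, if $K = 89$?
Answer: $19$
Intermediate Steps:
$\left(-90 + K\right) \left(-19\right) = \left(-90 + 89\right) \left(-19\right) = \left(-1\right) \left(-19\right) = 19$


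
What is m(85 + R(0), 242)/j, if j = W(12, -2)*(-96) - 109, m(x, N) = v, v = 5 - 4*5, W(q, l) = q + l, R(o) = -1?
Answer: 15/1069 ≈ 0.014032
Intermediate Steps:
W(q, l) = l + q
v = -15 (v = 5 - 20 = -15)
m(x, N) = -15
j = -1069 (j = (-2 + 12)*(-96) - 109 = 10*(-96) - 109 = -960 - 109 = -1069)
m(85 + R(0), 242)/j = -15/(-1069) = -15*(-1/1069) = 15/1069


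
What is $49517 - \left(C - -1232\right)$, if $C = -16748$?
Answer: $65033$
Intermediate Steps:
$49517 - \left(C - -1232\right) = 49517 - \left(-16748 - -1232\right) = 49517 - \left(-16748 + 1232\right) = 49517 - -15516 = 49517 + 15516 = 65033$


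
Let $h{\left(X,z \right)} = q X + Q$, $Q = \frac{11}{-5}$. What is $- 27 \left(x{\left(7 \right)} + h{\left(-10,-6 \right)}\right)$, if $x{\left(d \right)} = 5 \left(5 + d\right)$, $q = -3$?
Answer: $- \frac{11853}{5} \approx -2370.6$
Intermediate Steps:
$Q = - \frac{11}{5}$ ($Q = 11 \left(- \frac{1}{5}\right) = - \frac{11}{5} \approx -2.2$)
$x{\left(d \right)} = 25 + 5 d$
$h{\left(X,z \right)} = - \frac{11}{5} - 3 X$ ($h{\left(X,z \right)} = - 3 X - \frac{11}{5} = - \frac{11}{5} - 3 X$)
$- 27 \left(x{\left(7 \right)} + h{\left(-10,-6 \right)}\right) = - 27 \left(\left(25 + 5 \cdot 7\right) - - \frac{139}{5}\right) = - 27 \left(\left(25 + 35\right) + \left(- \frac{11}{5} + 30\right)\right) = - 27 \left(60 + \frac{139}{5}\right) = \left(-27\right) \frac{439}{5} = - \frac{11853}{5}$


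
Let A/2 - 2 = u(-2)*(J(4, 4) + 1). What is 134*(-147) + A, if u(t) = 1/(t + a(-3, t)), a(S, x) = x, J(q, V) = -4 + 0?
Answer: -39385/2 ≈ -19693.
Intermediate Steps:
J(q, V) = -4
u(t) = 1/(2*t) (u(t) = 1/(t + t) = 1/(2*t))
A = 11/2 (A = 4 + 2*(((½)/(-2))*(-4 + 1)) = 4 + 2*(((½)*(-½))*(-3)) = 4 + 2*(-¼*(-3)) = 4 + 2*(¾) = 4 + 3/2 = 11/2 ≈ 5.5000)
134*(-147) + A = 134*(-147) + 11/2 = -19698 + 11/2 = -39385/2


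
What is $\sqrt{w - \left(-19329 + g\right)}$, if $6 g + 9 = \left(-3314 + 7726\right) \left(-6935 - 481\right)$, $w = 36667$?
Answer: $\frac{\sqrt{22036918}}{2} \approx 2347.2$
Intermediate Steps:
$g = - \frac{10906467}{2}$ ($g = - \frac{3}{2} + \frac{\left(-3314 + 7726\right) \left(-6935 - 481\right)}{6} = - \frac{3}{2} + \frac{4412 \left(-7416\right)}{6} = - \frac{3}{2} + \frac{1}{6} \left(-32719392\right) = - \frac{3}{2} - 5453232 = - \frac{10906467}{2} \approx -5.4532 \cdot 10^{6}$)
$\sqrt{w - \left(-19329 + g\right)} = \sqrt{36667 + \left(19329 - - \frac{10906467}{2}\right)} = \sqrt{36667 + \left(19329 + \frac{10906467}{2}\right)} = \sqrt{36667 + \frac{10945125}{2}} = \sqrt{\frac{11018459}{2}} = \frac{\sqrt{22036918}}{2}$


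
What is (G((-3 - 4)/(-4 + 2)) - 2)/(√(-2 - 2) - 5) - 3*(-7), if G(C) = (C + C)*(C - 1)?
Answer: 1063/58 - 31*I/29 ≈ 18.328 - 1.069*I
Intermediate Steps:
G(C) = 2*C*(-1 + C) (G(C) = (2*C)*(-1 + C) = 2*C*(-1 + C))
(G((-3 - 4)/(-4 + 2)) - 2)/(√(-2 - 2) - 5) - 3*(-7) = (2*((-3 - 4)/(-4 + 2))*(-1 + (-3 - 4)/(-4 + 2)) - 2)/(√(-2 - 2) - 5) - 3*(-7) = (2*(-7/(-2))*(-1 - 7/(-2)) - 2)/(√(-4) - 5) + 21 = (2*(-7*(-½))*(-1 - 7*(-½)) - 2)/(2*I - 5) + 21 = (2*(7/2)*(-1 + 7/2) - 2)/(-5 + 2*I) + 21 = (2*(7/2)*(5/2) - 2)*((-5 - 2*I)/29) + 21 = (35/2 - 2)*((-5 - 2*I)/29) + 21 = 31*((-5 - 2*I)/29)/2 + 21 = 31*(-5 - 2*I)/58 + 21 = 21 + 31*(-5 - 2*I)/58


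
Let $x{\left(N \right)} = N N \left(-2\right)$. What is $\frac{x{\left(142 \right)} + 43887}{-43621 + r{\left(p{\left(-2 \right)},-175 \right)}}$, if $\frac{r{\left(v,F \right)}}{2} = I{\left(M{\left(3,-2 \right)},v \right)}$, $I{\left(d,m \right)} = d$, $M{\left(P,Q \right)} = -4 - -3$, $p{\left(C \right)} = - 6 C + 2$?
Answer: $- \frac{3559}{43623} \approx -0.081585$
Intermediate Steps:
$p{\left(C \right)} = 2 - 6 C$
$M{\left(P,Q \right)} = -1$ ($M{\left(P,Q \right)} = -4 + 3 = -1$)
$r{\left(v,F \right)} = -2$ ($r{\left(v,F \right)} = 2 \left(-1\right) = -2$)
$x{\left(N \right)} = - 2 N^{2}$ ($x{\left(N \right)} = N^{2} \left(-2\right) = - 2 N^{2}$)
$\frac{x{\left(142 \right)} + 43887}{-43621 + r{\left(p{\left(-2 \right)},-175 \right)}} = \frac{- 2 \cdot 142^{2} + 43887}{-43621 - 2} = \frac{\left(-2\right) 20164 + 43887}{-43623} = \left(-40328 + 43887\right) \left(- \frac{1}{43623}\right) = 3559 \left(- \frac{1}{43623}\right) = - \frac{3559}{43623}$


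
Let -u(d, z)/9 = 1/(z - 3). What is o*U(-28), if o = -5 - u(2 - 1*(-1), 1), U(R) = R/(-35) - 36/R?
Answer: -1387/70 ≈ -19.814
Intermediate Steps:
u(d, z) = -9/(-3 + z) (u(d, z) = -9/(z - 3) = -9/(-3 + z))
U(R) = -36/R - R/35 (U(R) = R*(-1/35) - 36/R = -R/35 - 36/R = -36/R - R/35)
o = -19/2 (o = -5 - (-9)/(-3 + 1) = -5 - (-9)/(-2) = -5 - (-9)*(-1)/2 = -5 - 1*9/2 = -5 - 9/2 = -19/2 ≈ -9.5000)
o*U(-28) = -19*(-36/(-28) - 1/35*(-28))/2 = -19*(-36*(-1/28) + ⅘)/2 = -19*(9/7 + ⅘)/2 = -19/2*73/35 = -1387/70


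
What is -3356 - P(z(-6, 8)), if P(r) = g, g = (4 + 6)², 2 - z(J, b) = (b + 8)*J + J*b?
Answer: -3456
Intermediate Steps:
z(J, b) = 2 - J*b - J*(8 + b) (z(J, b) = 2 - ((b + 8)*J + J*b) = 2 - ((8 + b)*J + J*b) = 2 - (J*(8 + b) + J*b) = 2 - (J*b + J*(8 + b)) = 2 + (-J*b - J*(8 + b)) = 2 - J*b - J*(8 + b))
g = 100 (g = 10² = 100)
P(r) = 100
-3356 - P(z(-6, 8)) = -3356 - 1*100 = -3356 - 100 = -3456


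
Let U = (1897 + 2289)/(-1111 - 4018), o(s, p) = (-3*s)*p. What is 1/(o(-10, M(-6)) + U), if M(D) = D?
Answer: -223/40322 ≈ -0.0055305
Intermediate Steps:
o(s, p) = -3*p*s
U = -182/223 (U = 4186/(-5129) = 4186*(-1/5129) = -182/223 ≈ -0.81614)
1/(o(-10, M(-6)) + U) = 1/(-3*(-6)*(-10) - 182/223) = 1/(-180 - 182/223) = 1/(-40322/223) = -223/40322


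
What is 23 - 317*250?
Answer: -79227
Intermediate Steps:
23 - 317*250 = 23 - 79250 = -79227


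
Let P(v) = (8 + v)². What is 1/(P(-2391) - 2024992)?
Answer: 1/3653697 ≈ 2.7370e-7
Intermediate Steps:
1/(P(-2391) - 2024992) = 1/((8 - 2391)² - 2024992) = 1/((-2383)² - 2024992) = 1/(5678689 - 2024992) = 1/3653697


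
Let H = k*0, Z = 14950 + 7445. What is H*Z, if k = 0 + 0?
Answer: 0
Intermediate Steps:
k = 0
Z = 22395
H = 0 (H = 0*0 = 0)
H*Z = 0*22395 = 0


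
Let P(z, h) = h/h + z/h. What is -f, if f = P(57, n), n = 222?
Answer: -93/74 ≈ -1.2568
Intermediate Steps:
P(z, h) = 1 + z/h
f = 93/74 (f = (222 + 57)/222 = (1/222)*279 = 93/74 ≈ 1.2568)
-f = -1*93/74 = -93/74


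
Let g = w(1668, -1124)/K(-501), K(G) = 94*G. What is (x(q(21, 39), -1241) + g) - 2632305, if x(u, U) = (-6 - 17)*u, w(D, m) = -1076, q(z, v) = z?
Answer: -61994258498/23547 ≈ -2.6328e+6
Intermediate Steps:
x(u, U) = -23*u
g = 538/23547 (g = -1076/(94*(-501)) = -1076/(-47094) = -1076*(-1/47094) = 538/23547 ≈ 0.022848)
(x(q(21, 39), -1241) + g) - 2632305 = (-23*21 + 538/23547) - 2632305 = (-483 + 538/23547) - 2632305 = -11372663/23547 - 2632305 = -61994258498/23547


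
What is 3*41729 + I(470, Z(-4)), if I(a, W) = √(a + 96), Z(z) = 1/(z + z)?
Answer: 125187 + √566 ≈ 1.2521e+5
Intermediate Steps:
Z(z) = 1/(2*z)
I(a, W) = √(96 + a)
3*41729 + I(470, Z(-4)) = 3*41729 + √(96 + 470) = 125187 + √566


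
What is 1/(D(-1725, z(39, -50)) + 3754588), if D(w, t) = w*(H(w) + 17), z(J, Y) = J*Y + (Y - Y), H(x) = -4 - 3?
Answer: 1/3737338 ≈ 2.6757e-7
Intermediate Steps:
H(x) = -7
z(J, Y) = J*Y (z(J, Y) = J*Y + 0 = J*Y)
D(w, t) = 10*w (D(w, t) = w*(-7 + 17) = w*10 = 10*w)
1/(D(-1725, z(39, -50)) + 3754588) = 1/(10*(-1725) + 3754588) = 1/(-17250 + 3754588) = 1/3737338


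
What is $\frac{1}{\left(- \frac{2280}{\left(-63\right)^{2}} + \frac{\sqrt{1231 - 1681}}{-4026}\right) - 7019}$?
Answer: $- \frac{11063830382100342}{77663381091530167763} + \frac{5872353795 i \sqrt{2}}{77663381091530167763} \approx -0.00014246 + 1.0693 \cdot 10^{-10} i$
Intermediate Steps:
$\frac{1}{\left(- \frac{2280}{\left(-63\right)^{2}} + \frac{\sqrt{1231 - 1681}}{-4026}\right) - 7019} = \frac{1}{\left(- \frac{2280}{3969} + \sqrt{-450} \left(- \frac{1}{4026}\right)\right) - 7019} = \frac{1}{\left(\left(-2280\right) \frac{1}{3969} + 15 i \sqrt{2} \left(- \frac{1}{4026}\right)\right) - 7019} = \frac{1}{\left(- \frac{760}{1323} - \frac{5 i \sqrt{2}}{1342}\right) - 7019} = \frac{1}{- \frac{9286897}{1323} - \frac{5 i \sqrt{2}}{1342}}$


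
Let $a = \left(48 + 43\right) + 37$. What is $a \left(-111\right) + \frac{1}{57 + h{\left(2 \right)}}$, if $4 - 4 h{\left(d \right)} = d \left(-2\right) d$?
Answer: $- \frac{852479}{60} \approx -14208.0$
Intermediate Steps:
$h{\left(d \right)} = 1 + \frac{d^{2}}{2}$ ($h{\left(d \right)} = 1 - \frac{d \left(-2\right) d}{4} = 1 - \frac{- 2 d d}{4} = 1 - \frac{\left(-2\right) d^{2}}{4} = 1 + \frac{d^{2}}{2}$)
$a = 128$ ($a = 91 + 37 = 128$)
$a \left(-111\right) + \frac{1}{57 + h{\left(2 \right)}} = 128 \left(-111\right) + \frac{1}{57 + \left(1 + \frac{2^{2}}{2}\right)} = -14208 + \frac{1}{57 + \left(1 + \frac{1}{2} \cdot 4\right)} = -14208 + \frac{1}{57 + \left(1 + 2\right)} = -14208 + \frac{1}{57 + 3} = -14208 + \frac{1}{60} = - \frac{852479}{60}$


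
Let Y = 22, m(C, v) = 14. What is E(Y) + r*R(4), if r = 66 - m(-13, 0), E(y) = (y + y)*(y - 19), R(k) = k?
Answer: 340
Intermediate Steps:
E(y) = 2*y*(-19 + y) (E(y) = (2*y)*(-19 + y) = 2*y*(-19 + y))
r = 52 (r = 66 - 1*14 = 66 - 14 = 52)
E(Y) + r*R(4) = 2*22*(-19 + 22) + 52*4 = 2*22*3 + 208 = 132 + 208 = 340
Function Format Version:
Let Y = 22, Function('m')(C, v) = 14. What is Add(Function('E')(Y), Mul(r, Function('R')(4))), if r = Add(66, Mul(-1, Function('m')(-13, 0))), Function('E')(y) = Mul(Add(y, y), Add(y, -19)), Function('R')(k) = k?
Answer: 340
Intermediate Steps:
Function('E')(y) = Mul(2, y, Add(-19, y)) (Function('E')(y) = Mul(Mul(2, y), Add(-19, y)) = Mul(2, y, Add(-19, y)))
r = 52 (r = Add(66, Mul(-1, 14)) = Add(66, -14) = 52)
Add(Function('E')(Y), Mul(r, Function('R')(4))) = Add(Mul(2, 22, Add(-19, 22)), Mul(52, 4)) = Add(Mul(2, 22, 3), 208) = Add(132, 208) = 340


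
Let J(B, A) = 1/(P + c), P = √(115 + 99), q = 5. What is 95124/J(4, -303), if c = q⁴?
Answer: 59452500 + 95124*√214 ≈ 6.0844e+7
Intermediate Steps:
c = 625 (c = 5⁴ = 625)
P = √214 ≈ 14.629
J(B, A) = 1/(625 + √214) (J(B, A) = 1/(√214 + 625) = 1/(625 + √214))
95124/J(4, -303) = 95124/(625/390411 - √214/390411)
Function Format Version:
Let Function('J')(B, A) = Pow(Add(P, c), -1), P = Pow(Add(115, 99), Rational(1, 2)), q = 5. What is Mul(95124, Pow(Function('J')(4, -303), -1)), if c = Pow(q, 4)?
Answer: Add(59452500, Mul(95124, Pow(214, Rational(1, 2)))) ≈ 6.0844e+7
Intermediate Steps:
c = 625 (c = Pow(5, 4) = 625)
P = Pow(214, Rational(1, 2)) ≈ 14.629
Function('J')(B, A) = Pow(Add(625, Pow(214, Rational(1, 2))), -1) (Function('J')(B, A) = Pow(Add(Pow(214, Rational(1, 2)), 625), -1) = Pow(Add(625, Pow(214, Rational(1, 2))), -1))
Mul(95124, Pow(Function('J')(4, -303), -1)) = Mul(95124, Pow(Add(Rational(625, 390411), Mul(Rational(-1, 390411), Pow(214, Rational(1, 2)))), -1))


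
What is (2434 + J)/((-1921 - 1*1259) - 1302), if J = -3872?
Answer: 719/2241 ≈ 0.32084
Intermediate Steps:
(2434 + J)/((-1921 - 1*1259) - 1302) = (2434 - 3872)/((-1921 - 1*1259) - 1302) = -1438/((-1921 - 1259) - 1302) = -1438/(-3180 - 1302) = -1438/(-4482) = -1438*(-1/4482) = 719/2241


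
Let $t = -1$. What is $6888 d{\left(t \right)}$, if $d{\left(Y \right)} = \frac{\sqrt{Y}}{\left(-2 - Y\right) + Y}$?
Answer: $- 3444 i \approx - 3444.0 i$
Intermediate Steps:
$d{\left(Y \right)} = - \frac{\sqrt{Y}}{2}$ ($d{\left(Y \right)} = \frac{\sqrt{Y}}{-2} = - \frac{\sqrt{Y}}{2}$)
$6888 d{\left(t \right)} = 6888 \left(- \frac{\sqrt{-1}}{2}\right) = 6888 \left(- \frac{i}{2}\right) = - 3444 i$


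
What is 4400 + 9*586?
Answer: 9674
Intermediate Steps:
4400 + 9*586 = 4400 + 5274 = 9674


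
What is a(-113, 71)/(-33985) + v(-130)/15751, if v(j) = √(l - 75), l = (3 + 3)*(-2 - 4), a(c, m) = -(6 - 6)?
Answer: I*√111/15751 ≈ 0.00066889*I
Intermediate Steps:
a(c, m) = 0 (a(c, m) = -1*0 = 0)
l = -36 (l = 6*(-6) = -36)
v(j) = I*√111 (v(j) = √(-36 - 75) = √(-111) = I*√111)
a(-113, 71)/(-33985) + v(-130)/15751 = 0/(-33985) + (I*√111)/15751 = 0*(-1/33985) + (I*√111)*(1/15751) = 0 + I*√111/15751 = I*√111/15751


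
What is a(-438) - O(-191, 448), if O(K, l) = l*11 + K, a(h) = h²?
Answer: 187107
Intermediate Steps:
O(K, l) = K + 11*l (O(K, l) = 11*l + K = K + 11*l)
a(-438) - O(-191, 448) = (-438)² - (-191 + 11*448) = 191844 - (-191 + 4928) = 191844 - 1*4737 = 191844 - 4737 = 187107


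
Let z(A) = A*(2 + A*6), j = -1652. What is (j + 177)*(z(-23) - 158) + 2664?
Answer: -4378086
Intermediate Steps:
z(A) = A*(2 + 6*A)
(j + 177)*(z(-23) - 158) + 2664 = (-1652 + 177)*(2*(-23)*(1 + 3*(-23)) - 158) + 2664 = -1475*(2*(-23)*(1 - 69) - 158) + 2664 = -1475*(2*(-23)*(-68) - 158) + 2664 = -1475*(3128 - 158) + 2664 = -1475*2970 + 2664 = -4380750 + 2664 = -4378086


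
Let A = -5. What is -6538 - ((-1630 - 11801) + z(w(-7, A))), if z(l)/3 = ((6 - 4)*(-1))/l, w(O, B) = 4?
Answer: 13789/2 ≈ 6894.5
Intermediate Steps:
z(l) = -6/l (z(l) = 3*(((6 - 4)*(-1))/l) = 3*((2*(-1))/l) = 3*(-2/l) = -6/l)
-6538 - ((-1630 - 11801) + z(w(-7, A))) = -6538 - ((-1630 - 11801) - 6/4) = -6538 - (-13431 - 6*¼) = -6538 - (-13431 - 3/2) = -6538 - 1*(-26865/2) = -6538 + 26865/2 = 13789/2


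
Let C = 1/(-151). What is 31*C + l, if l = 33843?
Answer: 5110262/151 ≈ 33843.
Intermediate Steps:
C = -1/151 ≈ -0.0066225
31*C + l = 31*(-1/151) + 33843 = -31/151 + 33843 = 5110262/151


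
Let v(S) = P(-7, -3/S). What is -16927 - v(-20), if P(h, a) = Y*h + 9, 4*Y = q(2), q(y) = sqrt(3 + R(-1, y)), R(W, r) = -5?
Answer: -16936 + 7*I*sqrt(2)/4 ≈ -16936.0 + 2.4749*I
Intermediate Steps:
q(y) = I*sqrt(2) (q(y) = sqrt(3 - 5) = sqrt(-2) = I*sqrt(2))
Y = I*sqrt(2)/4 (Y = (I*sqrt(2))/4 = I*sqrt(2)/4 ≈ 0.35355*I)
P(h, a) = 9 + I*h*sqrt(2)/4 (P(h, a) = (I*sqrt(2)/4)*h + 9 = I*h*sqrt(2)/4 + 9 = 9 + I*h*sqrt(2)/4)
v(S) = 9 - 7*I*sqrt(2)/4 (v(S) = 9 + (1/4)*I*(-7)*sqrt(2) = 9 - 7*I*sqrt(2)/4)
-16927 - v(-20) = -16927 - (9 - 7*I*sqrt(2)/4) = -16927 + (-9 + 7*I*sqrt(2)/4) = -16936 + 7*I*sqrt(2)/4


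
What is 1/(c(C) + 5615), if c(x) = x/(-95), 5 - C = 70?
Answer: 19/106698 ≈ 0.00017807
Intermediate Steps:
C = -65 (C = 5 - 1*70 = 5 - 70 = -65)
c(x) = -x/95 (c(x) = x*(-1/95) = -x/95)
1/(c(C) + 5615) = 1/(-1/95*(-65) + 5615) = 1/(13/19 + 5615) = 1/(106698/19) = 19/106698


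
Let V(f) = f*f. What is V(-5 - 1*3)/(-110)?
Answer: -32/55 ≈ -0.58182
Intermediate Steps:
V(f) = f²
V(-5 - 1*3)/(-110) = (-5 - 1*3)²/(-110) = (-5 - 3)²*(-1/110) = (-8)²*(-1/110) = 64*(-1/110) = -32/55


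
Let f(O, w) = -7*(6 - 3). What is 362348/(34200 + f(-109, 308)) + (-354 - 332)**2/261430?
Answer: 55406569162/4467707985 ≈ 12.402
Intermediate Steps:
f(O, w) = -21 (f(O, w) = -7*3 = -21)
362348/(34200 + f(-109, 308)) + (-354 - 332)**2/261430 = 362348/(34200 - 21) + (-354 - 332)**2/261430 = 362348/34179 + (-686)**2*(1/261430) = 362348*(1/34179) + 470596*(1/261430) = 362348/34179 + 235298/130715 = 55406569162/4467707985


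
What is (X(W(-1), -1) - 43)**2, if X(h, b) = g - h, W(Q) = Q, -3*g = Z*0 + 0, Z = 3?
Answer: 1764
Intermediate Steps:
g = 0 (g = -(3*0 + 0)/3 = -(0 + 0)/3 = -1/3*0 = 0)
X(h, b) = -h (X(h, b) = 0 - h = -h)
(X(W(-1), -1) - 43)**2 = (-1*(-1) - 43)**2 = (1 - 43)**2 = (-42)**2 = 1764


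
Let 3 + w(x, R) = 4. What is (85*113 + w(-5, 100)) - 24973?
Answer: -15367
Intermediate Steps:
w(x, R) = 1 (w(x, R) = -3 + 4 = 1)
(85*113 + w(-5, 100)) - 24973 = (85*113 + 1) - 24973 = (9605 + 1) - 24973 = 9606 - 24973 = -15367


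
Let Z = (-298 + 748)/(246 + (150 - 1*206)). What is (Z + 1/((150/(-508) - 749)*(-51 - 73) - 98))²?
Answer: 281364400765312489/50158826941648896 ≈ 5.6095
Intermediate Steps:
Z = 45/19 (Z = 450/(246 + (150 - 206)) = 450/(246 - 56) = 450/190 = 450*(1/190) = 45/19 ≈ 2.3684)
(Z + 1/((150/(-508) - 749)*(-51 - 73) - 98))² = (45/19 + 1/((150/(-508) - 749)*(-51 - 73) - 98))² = (45/19 + 1/((150*(-1/508) - 749)*(-124) - 98))² = (45/19 + 1/((-75/254 - 749)*(-124) - 98))² = (45/19 + 1/(-190321/254*(-124) - 98))² = (45/19 + 1/(11799902/127 - 98))² = (45/19 + 1/(11787456/127))² = (45/19 + 127/11787456)² = (530437933/223961664)² = 281364400765312489/50158826941648896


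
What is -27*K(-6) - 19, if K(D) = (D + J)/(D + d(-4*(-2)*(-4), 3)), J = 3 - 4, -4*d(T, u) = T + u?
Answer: 661/5 ≈ 132.20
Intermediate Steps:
d(T, u) = -T/4 - u/4 (d(T, u) = -(T + u)/4 = -T/4 - u/4)
J = -1
K(D) = (-1 + D)/(29/4 + D) (K(D) = (D - 1)/(D + (-(-4*(-2))*(-4)/4 - ¼*3)) = (-1 + D)/(D + (-2*(-4) - ¾)) = (-1 + D)/(D + (-¼*(-32) - ¾)) = (-1 + D)/(D + (8 - ¾)) = (-1 + D)/(D + 29/4) = (-1 + D)/(29/4 + D))
-27*K(-6) - 19 = -108*(-1 - 6)/(29 + 4*(-6)) - 19 = -108*(-7)/(29 - 24) - 19 = -108*(-7)/5 - 19 = -27*(-28/5) - 19 = 756/5 - 19 = 661/5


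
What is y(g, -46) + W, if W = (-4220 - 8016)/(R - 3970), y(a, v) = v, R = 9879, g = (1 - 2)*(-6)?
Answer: -14950/311 ≈ -48.071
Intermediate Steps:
g = 6 (g = -1*(-6) = 6)
W = -644/311 (W = (-4220 - 8016)/(9879 - 3970) = -12236/5909 = -12236*1/5909 = -644/311 ≈ -2.0707)
y(g, -46) + W = -46 - 644/311 = -14950/311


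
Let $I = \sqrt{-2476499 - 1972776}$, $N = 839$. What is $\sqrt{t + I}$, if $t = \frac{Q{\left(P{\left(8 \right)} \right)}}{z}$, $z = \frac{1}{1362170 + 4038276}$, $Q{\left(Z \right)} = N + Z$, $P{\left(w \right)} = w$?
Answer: $\sqrt{4574177762 + 5 i \sqrt{177971}} \approx 67633.0 + 0.02 i$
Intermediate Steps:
$I = 5 i \sqrt{177971}$ ($I = \sqrt{-4449275} = 5 i \sqrt{177971} \approx 2109.3 i$)
$Q{\left(Z \right)} = 839 + Z$
$z = \frac{1}{5400446} \approx 1.8517 \cdot 10^{-7}$
$t = 4574177762$ ($t = \left(839 + 8\right) \frac{1}{\frac{1}{5400446}} = 847 \cdot 5400446 = 4574177762$)
$\sqrt{t + I} = \sqrt{4574177762 + 5 i \sqrt{177971}}$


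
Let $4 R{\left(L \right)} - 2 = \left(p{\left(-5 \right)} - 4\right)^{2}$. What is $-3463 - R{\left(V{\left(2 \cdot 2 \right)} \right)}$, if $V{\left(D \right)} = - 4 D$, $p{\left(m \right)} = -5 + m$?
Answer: $- \frac{7025}{2} \approx -3512.5$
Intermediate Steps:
$R{\left(L \right)} = \frac{99}{2}$ ($R{\left(L \right)} = \frac{1}{2} + \frac{\left(\left(-5 - 5\right) - 4\right)^{2}}{4} = \frac{1}{2} + \frac{\left(-10 - 4\right)^{2}}{4} = \frac{1}{2} + \frac{\left(-14\right)^{2}}{4} = \frac{1}{2} + \frac{1}{4} \cdot 196 = \frac{1}{2} + 49 = \frac{99}{2}$)
$-3463 - R{\left(V{\left(2 \cdot 2 \right)} \right)} = -3463 - \frac{99}{2} = - \frac{7025}{2}$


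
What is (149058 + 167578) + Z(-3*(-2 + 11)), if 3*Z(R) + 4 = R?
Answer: 949877/3 ≈ 3.1663e+5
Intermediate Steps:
Z(R) = -4/3 + R/3
(149058 + 167578) + Z(-3*(-2 + 11)) = (149058 + 167578) + (-4/3 + (-3*(-2 + 11))/3) = 316636 + (-4/3 + (-3*9)/3) = 316636 + (-4/3 + (⅓)*(-27)) = 316636 + (-4/3 - 9) = 316636 - 31/3 = 949877/3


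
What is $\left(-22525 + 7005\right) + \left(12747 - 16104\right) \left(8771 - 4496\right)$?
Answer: $-14366695$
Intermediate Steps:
$\left(-22525 + 7005\right) + \left(12747 - 16104\right) \left(8771 - 4496\right) = -15520 - 14351175 = -14366695$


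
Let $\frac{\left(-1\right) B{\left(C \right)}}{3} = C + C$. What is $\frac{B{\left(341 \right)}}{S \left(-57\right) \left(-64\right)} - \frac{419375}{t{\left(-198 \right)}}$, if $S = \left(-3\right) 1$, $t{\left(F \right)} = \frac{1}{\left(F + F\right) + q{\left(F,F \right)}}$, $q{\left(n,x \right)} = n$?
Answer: $\frac{454374360341}{1824} \approx 2.4911 \cdot 10^{8}$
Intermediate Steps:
$B{\left(C \right)} = - 6 C$ ($B{\left(C \right)} = - 3 \left(C + C\right) = - 3 \cdot 2 C = - 6 C$)
$t{\left(F \right)} = \frac{1}{3 F}$ ($t{\left(F \right)} = \frac{1}{\left(F + F\right) + F} = \frac{1}{2 F + F} = \frac{1}{3 F}$)
$S = -3$
$\frac{B{\left(341 \right)}}{S \left(-57\right) \left(-64\right)} - \frac{419375}{t{\left(-198 \right)}} = \frac{\left(-6\right) 341}{\left(-3\right) \left(-57\right) \left(-64\right)} - \frac{419375}{\frac{1}{3} \frac{1}{-198}} = - \frac{2046}{171 \left(-64\right)} - \frac{419375}{\frac{1}{3} \left(- \frac{1}{198}\right)} = - \frac{2046}{-10944} - \frac{419375}{- \frac{1}{594}} = \left(-2046\right) \left(- \frac{1}{10944}\right) - -249108750 = \frac{341}{1824} + 249108750 = \frac{454374360341}{1824}$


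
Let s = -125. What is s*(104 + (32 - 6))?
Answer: -16250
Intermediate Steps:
s*(104 + (32 - 6)) = -125*(104 + (32 - 6)) = -125*(104 + 26) = -125*130 = -16250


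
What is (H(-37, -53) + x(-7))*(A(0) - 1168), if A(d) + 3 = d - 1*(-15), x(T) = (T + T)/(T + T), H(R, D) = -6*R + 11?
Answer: -270504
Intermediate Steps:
H(R, D) = 11 - 6*R
x(T) = 1 (x(T) = (2*T)/((2*T)) = (2*T)*(1/(2*T)) = 1)
A(d) = 12 + d (A(d) = -3 + (d - 1*(-15)) = -3 + (d + 15) = -3 + (15 + d) = 12 + d)
(H(-37, -53) + x(-7))*(A(0) - 1168) = ((11 - 6*(-37)) + 1)*((12 + 0) - 1168) = ((11 + 222) + 1)*(12 - 1168) = (233 + 1)*(-1156) = 234*(-1156) = -270504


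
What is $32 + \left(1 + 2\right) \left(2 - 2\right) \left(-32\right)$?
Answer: $32$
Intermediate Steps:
$32 + \left(1 + 2\right) \left(2 - 2\right) \left(-32\right) = 32 + 3 \left(2 - 2\right) \left(-32\right) = 32 + 3 \cdot 0 \left(-32\right) = 32 + 0 \left(-32\right) = 32 + 0 = 32$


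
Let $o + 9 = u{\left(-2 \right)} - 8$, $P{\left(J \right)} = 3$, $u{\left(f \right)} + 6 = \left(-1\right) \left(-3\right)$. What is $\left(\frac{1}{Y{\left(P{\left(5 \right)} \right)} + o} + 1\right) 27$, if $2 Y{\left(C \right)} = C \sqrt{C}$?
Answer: $\frac{40311}{1573} - \frac{162 \sqrt{3}}{1573} \approx 25.448$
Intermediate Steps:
$u{\left(f \right)} = -3$ ($u{\left(f \right)} = -6 - -3 = -6 + 3 = -3$)
$o = -20$ ($o = -9 - 11 = -20$)
$Y{\left(C \right)} = \frac{C^{\frac{3}{2}}}{2}$ ($Y{\left(C \right)} = \frac{C \sqrt{C}}{2} = \frac{C^{\frac{3}{2}}}{2}$)
$\left(\frac{1}{Y{\left(P{\left(5 \right)} \right)} + o} + 1\right) 27 = \left(\frac{1}{\frac{3^{\frac{3}{2}}}{2} - 20} + 1\right) 27 = \left(\frac{1}{\frac{3 \sqrt{3}}{2} - 20} + 1\right) 27 = \left(\frac{1}{-20 + \frac{3 \sqrt{3}}{2}} + 1\right) 27 = \left(1 + \frac{1}{-20 + \frac{3 \sqrt{3}}{2}}\right) 27 = 27 + \frac{27}{-20 + \frac{3 \sqrt{3}}{2}}$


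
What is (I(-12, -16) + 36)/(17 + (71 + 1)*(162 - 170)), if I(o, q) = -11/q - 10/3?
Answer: -1601/26832 ≈ -0.059668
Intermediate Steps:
I(o, q) = -10/3 - 11/q (I(o, q) = -11/q - 10*1/3 = -11/q - 10/3 = -10/3 - 11/q)
(I(-12, -16) + 36)/(17 + (71 + 1)*(162 - 170)) = ((-10/3 - 11/(-16)) + 36)/(17 + (71 + 1)*(162 - 170)) = ((-10/3 - 11*(-1/16)) + 36)/(17 + 72*(-8)) = ((-10/3 + 11/16) + 36)/(17 - 576) = (-127/48 + 36)/(-559) = (1601/48)*(-1/559) = -1601/26832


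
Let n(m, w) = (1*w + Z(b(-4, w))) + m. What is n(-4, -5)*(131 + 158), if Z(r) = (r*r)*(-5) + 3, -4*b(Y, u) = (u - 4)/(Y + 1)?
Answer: -40749/16 ≈ -2546.8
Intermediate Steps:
b(Y, u) = -(-4 + u)/(4*(1 + Y)) (b(Y, u) = -(u - 4)/(4*(Y + 1)) = -(-4 + u)/(4*(1 + Y)))
Z(r) = 3 - 5*r² (Z(r) = r²*(-5) + 3 = -5*r² + 3 = 3 - 5*r²)
n(m, w) = 3 + m + w - 5*(-⅓ + w/12)² (n(m, w) = (1*w + (3 - 5*(4 - w)²/(16*(1 - 4)²))) + m = (w + (3 - 5*(4 - w)²/144)) + m = (w + (3 - 5*(-⅓ + w/12)²)) + m = (3 + w - 5*(-⅓ + w/12)²) + m = 3 + m + w - 5*(-⅓ + w/12)²)
n(-4, -5)*(131 + 158) = (3 - 4 - 5 - 5*(-4 - 5)²/144)*(131 + 158) = (3 - 4 - 5 - 5/144*(-9)²)*289 = (3 - 4 - 5 - 5/144*81)*289 = (3 - 4 - 5 - 45/16)*289 = -141/16*289 = -40749/16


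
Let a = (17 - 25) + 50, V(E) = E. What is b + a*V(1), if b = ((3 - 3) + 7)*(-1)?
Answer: 35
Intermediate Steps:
b = -7 (b = (0 + 7)*(-1) = 7*(-1) = -7)
a = 42 (a = -8 + 50 = 42)
b + a*V(1) = -7 + 42*1 = -7 + 42 = 35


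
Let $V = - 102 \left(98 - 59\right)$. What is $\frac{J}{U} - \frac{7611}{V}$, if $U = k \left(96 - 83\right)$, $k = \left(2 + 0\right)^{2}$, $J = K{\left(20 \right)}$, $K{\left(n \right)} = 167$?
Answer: $\frac{13591}{2652} \approx 5.1248$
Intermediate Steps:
$J = 167$
$k = 4$ ($k = 2^{2} = 4$)
$V = -3978$ ($V = \left(-102\right) 39 = -3978$)
$U = 52$ ($U = 4 \left(96 - 83\right) = 4 \cdot 13 = 52$)
$\frac{J}{U} - \frac{7611}{V} = \frac{167}{52} - \frac{7611}{-3978} = 167 \cdot \frac{1}{52} - - \frac{2537}{1326} = \frac{167}{52} + \frac{2537}{1326} = \frac{13591}{2652}$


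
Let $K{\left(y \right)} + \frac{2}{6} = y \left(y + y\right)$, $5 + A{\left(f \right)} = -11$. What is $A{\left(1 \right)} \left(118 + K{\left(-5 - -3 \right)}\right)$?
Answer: $- \frac{6032}{3} \approx -2010.7$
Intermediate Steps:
$A{\left(f \right)} = -16$ ($A{\left(f \right)} = -5 - 11 = -16$)
$K{\left(y \right)} = - \frac{1}{3} + 2 y^{2}$ ($K{\left(y \right)} = - \frac{1}{3} + y \left(y + y\right) = - \frac{1}{3} + y 2 y = - \frac{1}{3} + 2 y^{2}$)
$A{\left(1 \right)} \left(118 + K{\left(-5 - -3 \right)}\right) = - 16 \left(118 - \left(\frac{1}{3} - 2 \left(-5 - -3\right)^{2}\right)\right) = - 16 \left(118 - \left(\frac{1}{3} - 2 \left(-5 + 3\right)^{2}\right)\right) = - 16 \left(118 - \left(\frac{1}{3} - 2 \left(-2\right)^{2}\right)\right) = - 16 \left(118 + \left(- \frac{1}{3} + 2 \cdot 4\right)\right) = - 16 \left(118 + \left(- \frac{1}{3} + 8\right)\right) = - 16 \left(118 + \frac{23}{3}\right) = \left(-16\right) \frac{377}{3} = - \frac{6032}{3}$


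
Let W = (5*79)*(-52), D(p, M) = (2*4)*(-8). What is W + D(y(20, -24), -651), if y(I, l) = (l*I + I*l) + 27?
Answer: -20604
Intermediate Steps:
y(I, l) = 27 + 2*I*l (y(I, l) = (I*l + I*l) + 27 = 2*I*l + 27 = 27 + 2*I*l)
D(p, M) = -64 (D(p, M) = 8*(-8) = -64)
W = -20540 (W = 395*(-52) = -20540)
W + D(y(20, -24), -651) = -20540 - 64 = -20604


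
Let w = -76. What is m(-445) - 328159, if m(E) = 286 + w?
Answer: -327949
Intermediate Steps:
m(E) = 210 (m(E) = 286 - 76 = 210)
m(-445) - 328159 = 210 - 328159 = -327949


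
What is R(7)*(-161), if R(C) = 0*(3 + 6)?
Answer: 0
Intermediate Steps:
R(C) = 0 (R(C) = 0*9 = 0)
R(7)*(-161) = 0*(-161) = 0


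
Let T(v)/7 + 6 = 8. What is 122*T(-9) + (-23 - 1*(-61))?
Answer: 1746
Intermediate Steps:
T(v) = 14 (T(v) = -42 + 7*8 = -42 + 56 = 14)
122*T(-9) + (-23 - 1*(-61)) = 122*14 + (-23 - 1*(-61)) = 1708 + (-23 + 61) = 1708 + 38 = 1746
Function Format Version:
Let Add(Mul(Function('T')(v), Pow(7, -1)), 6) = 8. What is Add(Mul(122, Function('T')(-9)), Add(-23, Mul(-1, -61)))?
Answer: 1746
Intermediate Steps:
Function('T')(v) = 14 (Function('T')(v) = Add(-42, Mul(7, 8)) = Add(-42, 56) = 14)
Add(Mul(122, Function('T')(-9)), Add(-23, Mul(-1, -61))) = Add(Mul(122, 14), Add(-23, Mul(-1, -61))) = Add(1708, Add(-23, 61)) = Add(1708, 38) = 1746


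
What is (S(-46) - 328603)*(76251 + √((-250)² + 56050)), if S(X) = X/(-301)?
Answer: -1077420715101/43 - 494547285*√4742/301 ≈ -2.5169e+10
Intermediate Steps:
S(X) = -X/301 (S(X) = X*(-1/301) = -X/301)
(S(-46) - 328603)*(76251 + √((-250)² + 56050)) = (-1/301*(-46) - 328603)*(76251 + √((-250)² + 56050)) = (46/301 - 328603)*(76251 + √(62500 + 56050)) = -98909457*(76251 + √118550)/301 = -98909457*(76251 + 5*√4742)/301 = -1077420715101/43 - 494547285*√4742/301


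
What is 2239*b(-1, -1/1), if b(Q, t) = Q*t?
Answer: 2239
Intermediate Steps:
2239*b(-1, -1/1) = 2239*(-(-1)/1) = 2239*(-(-1)) = 2239*(-1*(-1)) = 2239*1 = 2239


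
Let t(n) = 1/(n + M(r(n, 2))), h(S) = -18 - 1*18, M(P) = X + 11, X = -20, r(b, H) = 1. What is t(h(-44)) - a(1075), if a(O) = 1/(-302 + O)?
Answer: -818/34785 ≈ -0.023516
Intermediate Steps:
M(P) = -9 (M(P) = -20 + 11 = -9)
h(S) = -36 (h(S) = -18 - 18 = -36)
t(n) = 1/(-9 + n) (t(n) = 1/(n - 9) = 1/(-9 + n))
t(h(-44)) - a(1075) = 1/(-9 - 36) - 1/(-302 + 1075) = 1/(-45) - 1/773 = -1/45 - 1*1/773 = -1/45 - 1/773 = -818/34785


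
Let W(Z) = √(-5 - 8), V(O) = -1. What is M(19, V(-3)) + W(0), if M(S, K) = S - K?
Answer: 20 + I*√13 ≈ 20.0 + 3.6056*I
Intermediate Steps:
W(Z) = I*√13 (W(Z) = √(-13) = I*√13)
M(19, V(-3)) + W(0) = (19 - 1*(-1)) + I*√13 = (19 + 1) + I*√13 = 20 + I*√13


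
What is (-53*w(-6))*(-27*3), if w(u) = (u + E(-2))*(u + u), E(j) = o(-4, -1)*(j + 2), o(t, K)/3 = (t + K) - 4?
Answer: 309096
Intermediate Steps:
o(t, K) = -12 + 3*K + 3*t (o(t, K) = 3*((t + K) - 4) = 3*((K + t) - 4) = 3*(-4 + K + t) = -12 + 3*K + 3*t)
E(j) = -54 - 27*j (E(j) = (-12 + 3*(-1) + 3*(-4))*(j + 2) = (-12 - 3 - 12)*(2 + j) = -27*(2 + j) = -54 - 27*j)
w(u) = 2*u² (w(u) = (u + (-54 - 27*(-2)))*(u + u) = (u + (-54 + 54))*(2*u) = (u + 0)*(2*u) = u*(2*u) = 2*u²)
(-53*w(-6))*(-27*3) = (-106*(-6)²)*(-27*3) = -106*36*(-81) = -53*72*(-81) = -3816*(-81) = 309096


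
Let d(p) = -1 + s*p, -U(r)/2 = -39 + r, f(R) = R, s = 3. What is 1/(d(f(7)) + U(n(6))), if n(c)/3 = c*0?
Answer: 1/98 ≈ 0.010204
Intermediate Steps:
n(c) = 0 (n(c) = 3*(c*0) = 3*0 = 0)
U(r) = 78 - 2*r (U(r) = -2*(-39 + r) = 78 - 2*r)
d(p) = -1 + 3*p
1/(d(f(7)) + U(n(6))) = 1/((-1 + 3*7) + (78 - 2*0)) = 1/((-1 + 21) + (78 + 0)) = 1/(20 + 78) = 1/98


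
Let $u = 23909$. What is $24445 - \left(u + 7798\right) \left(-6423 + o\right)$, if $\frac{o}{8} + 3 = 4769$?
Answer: $-1005245990$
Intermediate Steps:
$o = 38128$ ($o = -24 + 8 \cdot 4769 = -24 + 38152 = 38128$)
$24445 - \left(u + 7798\right) \left(-6423 + o\right) = 24445 - \left(23909 + 7798\right) \left(-6423 + 38128\right) = 24445 - 31707 \cdot 31705 = 24445 - 1005270435 = -1005245990$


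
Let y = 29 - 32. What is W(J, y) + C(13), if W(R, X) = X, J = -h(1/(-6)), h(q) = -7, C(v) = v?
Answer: 10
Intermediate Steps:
y = -3
J = 7 (J = -1*(-7) = 7)
W(J, y) + C(13) = -3 + 13 = 10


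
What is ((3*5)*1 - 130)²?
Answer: 13225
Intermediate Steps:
((3*5)*1 - 130)² = (15*1 - 130)² = (15 - 130)² = (-115)² = 13225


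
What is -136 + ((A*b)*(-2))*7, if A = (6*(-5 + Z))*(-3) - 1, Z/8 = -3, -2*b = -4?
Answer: -14724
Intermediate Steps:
b = 2 (b = -½*(-4) = 2)
Z = -24 (Z = 8*(-3) = -24)
A = 521 (A = (6*(-5 - 24))*(-3) - 1 = (6*(-29))*(-3) - 1 = -174*(-3) - 1 = 522 - 1 = 521)
-136 + ((A*b)*(-2))*7 = -136 + ((521*2)*(-2))*7 = -136 + (1042*(-2))*7 = -136 - 2084*7 = -136 - 14588 = -14724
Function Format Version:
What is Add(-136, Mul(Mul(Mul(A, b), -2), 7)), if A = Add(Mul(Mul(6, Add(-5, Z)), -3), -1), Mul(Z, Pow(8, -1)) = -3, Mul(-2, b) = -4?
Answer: -14724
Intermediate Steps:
b = 2 (b = Mul(Rational(-1, 2), -4) = 2)
Z = -24 (Z = Mul(8, -3) = -24)
A = 521 (A = Add(Mul(Mul(6, Add(-5, -24)), -3), -1) = Add(Mul(Mul(6, -29), -3), -1) = Add(Mul(-174, -3), -1) = Add(522, -1) = 521)
Add(-136, Mul(Mul(Mul(A, b), -2), 7)) = Add(-136, Mul(Mul(Mul(521, 2), -2), 7)) = Add(-136, Mul(Mul(1042, -2), 7)) = Add(-136, Mul(-2084, 7)) = Add(-136, -14588) = -14724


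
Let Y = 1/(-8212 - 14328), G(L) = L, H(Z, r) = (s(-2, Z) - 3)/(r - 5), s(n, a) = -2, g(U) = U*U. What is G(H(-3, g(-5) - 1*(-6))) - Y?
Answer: -56337/293020 ≈ -0.19226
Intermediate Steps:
g(U) = U²
H(Z, r) = -5/(-5 + r) (H(Z, r) = (-2 - 3)/(r - 5) = -5/(-5 + r))
Y = -1/22540 (Y = 1/(-22540) = -1/22540 ≈ -4.4366e-5)
G(H(-3, g(-5) - 1*(-6))) - Y = -5/(-5 + ((-5)² - 1*(-6))) - 1*(-1/22540) = -5/(-5 + (25 + 6)) + 1/22540 = -5/(-5 + 31) + 1/22540 = -5/26 + 1/22540 = -56337/293020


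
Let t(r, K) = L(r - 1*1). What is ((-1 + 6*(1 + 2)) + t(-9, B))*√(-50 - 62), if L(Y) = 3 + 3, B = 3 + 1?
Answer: 92*I*√7 ≈ 243.41*I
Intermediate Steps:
B = 4
L(Y) = 6
t(r, K) = 6
((-1 + 6*(1 + 2)) + t(-9, B))*√(-50 - 62) = ((-1 + 6*(1 + 2)) + 6)*√(-50 - 62) = ((-1 + 6*3) + 6)*√(-112) = ((-1 + 18) + 6)*(4*I*√7) = (17 + 6)*(4*I*√7) = 23*(4*I*√7) = 92*I*√7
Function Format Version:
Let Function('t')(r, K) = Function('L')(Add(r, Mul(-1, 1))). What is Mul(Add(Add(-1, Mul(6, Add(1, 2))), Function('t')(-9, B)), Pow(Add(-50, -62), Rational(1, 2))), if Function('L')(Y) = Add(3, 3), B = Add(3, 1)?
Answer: Mul(92, I, Pow(7, Rational(1, 2))) ≈ Mul(243.41, I)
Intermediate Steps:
B = 4
Function('L')(Y) = 6
Function('t')(r, K) = 6
Mul(Add(Add(-1, Mul(6, Add(1, 2))), Function('t')(-9, B)), Pow(Add(-50, -62), Rational(1, 2))) = Mul(Add(Add(-1, Mul(6, Add(1, 2))), 6), Pow(Add(-50, -62), Rational(1, 2))) = Mul(Add(Add(-1, Mul(6, 3)), 6), Pow(-112, Rational(1, 2))) = Mul(Add(Add(-1, 18), 6), Mul(4, I, Pow(7, Rational(1, 2)))) = Mul(Add(17, 6), Mul(4, I, Pow(7, Rational(1, 2)))) = Mul(23, Mul(4, I, Pow(7, Rational(1, 2)))) = Mul(92, I, Pow(7, Rational(1, 2)))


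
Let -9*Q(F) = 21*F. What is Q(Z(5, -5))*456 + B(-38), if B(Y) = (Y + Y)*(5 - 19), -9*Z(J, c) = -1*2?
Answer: 7448/9 ≈ 827.56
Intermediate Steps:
Z(J, c) = 2/9 (Z(J, c) = -(-1)*2/9 = -⅑*(-2) = 2/9)
Q(F) = -7*F/3
B(Y) = -28*Y (B(Y) = (2*Y)*(-14) = -28*Y)
Q(Z(5, -5))*456 + B(-38) = -7/3*2/9*456 - 28*(-38) = -14/27*456 + 1064 = -2128/9 + 1064 = 7448/9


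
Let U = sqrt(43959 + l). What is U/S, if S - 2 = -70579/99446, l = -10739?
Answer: 198892*sqrt(8305)/128313 ≈ 141.26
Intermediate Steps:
S = 128313/99446 (S = 2 - 70579/99446 = 128313/99446 ≈ 1.2903)
U = 2*sqrt(8305) (U = sqrt(43959 - 10739) = sqrt(33220) = 2*sqrt(8305) ≈ 182.26)
U/S = (2*sqrt(8305))/(128313/99446) = (2*sqrt(8305))*(99446/128313) = 198892*sqrt(8305)/128313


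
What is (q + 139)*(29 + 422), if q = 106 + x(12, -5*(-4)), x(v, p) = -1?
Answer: 110044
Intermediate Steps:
q = 105 (q = 106 - 1 = 105)
(q + 139)*(29 + 422) = (105 + 139)*(29 + 422) = 244*451 = 110044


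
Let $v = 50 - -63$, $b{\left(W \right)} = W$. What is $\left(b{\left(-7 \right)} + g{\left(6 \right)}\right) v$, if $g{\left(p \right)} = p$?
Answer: $-113$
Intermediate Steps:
$v = 113$ ($v = 50 + 63 = 113$)
$\left(b{\left(-7 \right)} + g{\left(6 \right)}\right) v = \left(-7 + 6\right) 113 = \left(-1\right) 113 = -113$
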